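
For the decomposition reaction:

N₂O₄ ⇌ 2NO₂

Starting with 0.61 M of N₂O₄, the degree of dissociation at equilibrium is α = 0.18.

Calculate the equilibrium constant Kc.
K_c = 0.0964

x = α·[A]₀ = 0.18 × 0.61 = 0.1098 M dissociated.
At eq: [N₂O₄] = 0.61 − 0.1098 = 0.5002 M; [NO₂] = 2x = 0.2196 M.
Kc = [NO₂]²/[N₂O₄] = (0.2196)²/0.5002 = 0.09641.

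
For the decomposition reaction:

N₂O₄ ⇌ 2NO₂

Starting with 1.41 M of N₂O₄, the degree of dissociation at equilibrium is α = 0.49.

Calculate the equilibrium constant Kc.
K_c = 2.6552

x = α·[A]₀ = 0.49 × 1.41 = 0.6909 M dissociated.
At eq: [N₂O₄] = 1.41 − 0.6909 = 0.7191 M; [NO₂] = 2x = 1.382 M.
Kc = [NO₂]²/[N₂O₄] = (1.382)²/0.7191 = 2.655.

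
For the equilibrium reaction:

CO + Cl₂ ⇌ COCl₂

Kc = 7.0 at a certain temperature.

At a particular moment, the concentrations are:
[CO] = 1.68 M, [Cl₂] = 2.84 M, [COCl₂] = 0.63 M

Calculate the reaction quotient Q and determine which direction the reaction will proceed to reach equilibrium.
Q = 0.132, Q < K, reaction proceeds forward (toward products)

Q = ([COCl₂]) / ([CO] × [Cl₂])
  = ((0.63)) / ((1.68)·(2.84)) = 0.63/4.7712 = 0.132
Since Q = 0.132 < Kc = 7.0, the reaction proceeds forward (toward products) to reach equilibrium.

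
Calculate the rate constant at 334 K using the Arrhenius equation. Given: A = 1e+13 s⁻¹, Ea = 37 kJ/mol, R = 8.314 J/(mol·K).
1.63e+07 s⁻¹

k = A·exp(-Ea/(R·T)) = 1e+13·exp(-37000/(8.314·334)) = 1e+13·exp(-13.3243) = 1e+13·1.6343e-06 = 1.63e+07 s⁻¹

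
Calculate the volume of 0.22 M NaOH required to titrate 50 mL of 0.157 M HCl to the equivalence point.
V_{base} = 35.7 mL

At equivalence: moles acid = moles base.
moles HCl = 0.157 M × 0.05 L = 0.00785 mol
V_NaOH = 0.00785 mol ÷ 0.22 M = 0.03568 L = 35.7 mL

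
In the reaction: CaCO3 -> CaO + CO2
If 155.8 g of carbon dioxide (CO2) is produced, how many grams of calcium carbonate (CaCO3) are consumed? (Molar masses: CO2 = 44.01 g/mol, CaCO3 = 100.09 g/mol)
Moles of CO2 = 155.8 g ÷ 44.01 g/mol = 3.5401 mol
Mole ratio: 1 mol CaCO3 / 1 mol CO2
Moles of CaCO3 = 3.5401 × (1/1) = 3.5401 mol
Mass of CaCO3 = 3.5401 mol × 100.09 g/mol = 354.3 g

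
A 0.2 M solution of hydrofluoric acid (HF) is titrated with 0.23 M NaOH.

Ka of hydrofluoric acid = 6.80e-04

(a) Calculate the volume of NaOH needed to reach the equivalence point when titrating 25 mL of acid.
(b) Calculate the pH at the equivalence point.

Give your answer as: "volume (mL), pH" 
V = 21.7 mL, pH = 8.10

(a) At equivalence: moles acid = moles base.
moles acid = 0.2 × 0.025 = 0.005 mol; V_NaOH = 0.005/0.23 = 0.02174 L = 21.7 mL.
(b) At equivalence, all acid → conjugate base A⁻ at [A⁻] = 0.005/0.04674 = 0.107 M.
Kb = Kw/Ka = 1.0e-14/6.80e-04 = 1.471e-11; [OH⁻] = √(Kb·[A⁻]) = 1.254e-06; pOH = 5.90; pH = 14 − pOH = 8.10.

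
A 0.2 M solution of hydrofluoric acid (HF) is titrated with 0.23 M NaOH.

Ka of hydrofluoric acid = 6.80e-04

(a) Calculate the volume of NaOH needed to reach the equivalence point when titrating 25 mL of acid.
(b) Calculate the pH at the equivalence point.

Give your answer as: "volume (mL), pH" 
V = 21.7 mL, pH = 8.10

(a) At equivalence: moles acid = moles base.
moles acid = 0.2 × 0.025 = 0.005 mol; V_NaOH = 0.005/0.23 = 0.02174 L = 21.7 mL.
(b) At equivalence, all acid → conjugate base A⁻ at [A⁻] = 0.005/0.04674 = 0.107 M.
Kb = Kw/Ka = 1.0e-14/6.80e-04 = 1.471e-11; [OH⁻] = √(Kb·[A⁻]) = 1.254e-06; pOH = 5.90; pH = 14 − pOH = 8.10.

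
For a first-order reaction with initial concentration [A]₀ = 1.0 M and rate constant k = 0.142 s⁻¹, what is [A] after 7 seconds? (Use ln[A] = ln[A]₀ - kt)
0.3701 M

ln[A] = ln[A]₀ - k·t = ln(1.0) - (0.142)·(7) = 0.0000 - 0.9940 = -0.9940
[A] = e^(-0.9940) = 0.3701 M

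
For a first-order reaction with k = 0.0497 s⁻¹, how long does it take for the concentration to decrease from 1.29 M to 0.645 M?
13.95 s

From ln[A] = ln[A]₀ - k·t: t = ln([A]₀/[A])/k = ln(1.29/0.645)/0.0497 = ln(2.0000)/0.0497 = 0.6931/0.0497 = 13.95 s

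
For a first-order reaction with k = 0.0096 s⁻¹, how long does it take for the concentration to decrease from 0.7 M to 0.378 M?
64.19 s

From ln[A] = ln[A]₀ - k·t: t = ln([A]₀/[A])/k = ln(0.7/0.378)/0.0096 = ln(1.8519)/0.0096 = 0.6162/0.0096 = 64.19 s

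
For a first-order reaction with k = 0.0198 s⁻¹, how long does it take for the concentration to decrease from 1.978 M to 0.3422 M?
88.61 s

From ln[A] = ln[A]₀ - k·t: t = ln([A]₀/[A])/k = ln(1.978/0.3422)/0.0198 = ln(5.7802)/0.0198 = 1.7544/0.0198 = 88.61 s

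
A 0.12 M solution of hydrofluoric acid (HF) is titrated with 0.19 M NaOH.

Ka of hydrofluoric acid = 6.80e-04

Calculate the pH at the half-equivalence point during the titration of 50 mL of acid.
pH = pKa = 3.17

At the half-equivalence point, [HA] = [A⁻], so by Henderson–Hasselbalch pH = pKa + log(1) = pKa.
pKa = −log(6.80e-04) = 3.17.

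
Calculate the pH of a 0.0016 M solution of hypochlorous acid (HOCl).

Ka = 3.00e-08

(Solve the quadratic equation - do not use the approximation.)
pH = 5.16

x² + Ka×x - Ka×C = 0. Using quadratic formula: [H⁺] = 6.9132e-06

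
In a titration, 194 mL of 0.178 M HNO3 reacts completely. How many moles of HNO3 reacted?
Moles = Molarity × Volume (L)
Moles = 0.178 M × 0.194 L = 0.03453 mol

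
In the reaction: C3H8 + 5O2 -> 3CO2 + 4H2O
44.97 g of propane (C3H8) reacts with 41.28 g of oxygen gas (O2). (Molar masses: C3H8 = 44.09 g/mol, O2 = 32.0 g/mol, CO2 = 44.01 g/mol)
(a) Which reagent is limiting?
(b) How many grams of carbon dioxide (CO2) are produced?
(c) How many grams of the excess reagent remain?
(a) O2, (b) 34.06 g, (c) 33.59 g

Moles of C3H8 = 44.97 g ÷ 44.09 g/mol = 1.01996 mol
Moles of O2 = 41.28 g ÷ 32.0 g/mol = 1.29 mol
Moles ÷ coefficient: C3H8: 1.01996/1 = 1.02, O2: 1.29/5 = 0.258
(a) O2 has the smaller value, so O2 is the limiting reagent.
(b) Moles of CO2 = 1.29 mol O2 × (3/5) = 0.774 mol; mass = 0.774 mol × 44.01 g/mol = 34.06 g
(c) C3H8 consumed = 1.29 × (1/5) = 0.258 mol; remaining = 1.01996 − 0.258 = 0.761959 mol; mass = 0.761959 mol × 44.09 g/mol = 33.59 g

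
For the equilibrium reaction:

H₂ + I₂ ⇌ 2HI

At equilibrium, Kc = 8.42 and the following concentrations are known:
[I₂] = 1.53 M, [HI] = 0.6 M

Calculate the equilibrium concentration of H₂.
[H₂] = 0.0279 M

Kc = ([HI]^2) / ([H₂] × [I₂]) = 8.42
[H₂]^1 = (product terms)/(Kc · other reactant terms) = 0.36 / (8.42 · 1.53) = 0.027945
[H₂] = 0.0279 M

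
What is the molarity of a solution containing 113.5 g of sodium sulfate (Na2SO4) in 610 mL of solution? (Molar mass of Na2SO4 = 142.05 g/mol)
Moles of Na2SO4 = 113.5 g ÷ 142.05 g/mol = 0.799014 mol
Volume = 610 mL = 0.61 L
Molarity = 0.799014 mol ÷ 0.61 L = 1.31 M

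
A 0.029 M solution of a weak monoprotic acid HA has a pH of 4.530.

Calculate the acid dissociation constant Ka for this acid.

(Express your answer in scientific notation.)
K_a = 3.01e-08

[H⁺] = 10^(−pH) = 10^(−4.530) = 2.951e-05 M. For HA ⇌ H⁺ + A⁻, Ka = x²/(C − x) = (2.951e-05)²/(0.029 − 2.951e-05) = 3.01e-08.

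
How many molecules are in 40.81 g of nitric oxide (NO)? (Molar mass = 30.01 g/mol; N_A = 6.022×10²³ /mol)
Moles = 40.81 g ÷ 30.01 g/mol = 1.35988 mol
Molecules = 1.35988 mol × 6.022×10²³ /mol = 8.189e+23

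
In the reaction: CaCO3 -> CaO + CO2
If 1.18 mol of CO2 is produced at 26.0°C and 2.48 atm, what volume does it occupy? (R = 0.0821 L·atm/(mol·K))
T = 26.0°C + 273.15 = 299.15 K
V = nRT/P = (1.18 × 0.0821 × 299.15) / 2.48
V = 11.69 L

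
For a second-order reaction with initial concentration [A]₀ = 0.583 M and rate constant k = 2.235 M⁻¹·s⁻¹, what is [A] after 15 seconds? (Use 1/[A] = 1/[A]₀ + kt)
0.0284 M

1/[A] = 1/[A]₀ + k·t = 1/0.583 + (2.235)·(15) = 1.7153 + 33.5250 = 35.2403
[A] = 1/35.2403 = 0.0284 M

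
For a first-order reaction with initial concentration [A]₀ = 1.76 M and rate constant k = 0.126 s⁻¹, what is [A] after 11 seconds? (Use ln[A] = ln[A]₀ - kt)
0.4401 M

ln[A] = ln[A]₀ - k·t = ln(1.76) - (0.126)·(11) = 0.5653 - 1.3860 = -0.8207
[A] = e^(-0.8207) = 0.4401 M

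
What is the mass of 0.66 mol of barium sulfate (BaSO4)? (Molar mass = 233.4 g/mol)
Mass = 0.66 mol × 233.4 g/mol = 154 g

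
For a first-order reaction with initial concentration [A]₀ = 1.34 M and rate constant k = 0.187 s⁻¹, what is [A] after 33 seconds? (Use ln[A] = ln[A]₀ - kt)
0.0028 M

ln[A] = ln[A]₀ - k·t = ln(1.34) - (0.187)·(33) = 0.2927 - 6.1710 = -5.8783
[A] = e^(-5.8783) = 0.0028 M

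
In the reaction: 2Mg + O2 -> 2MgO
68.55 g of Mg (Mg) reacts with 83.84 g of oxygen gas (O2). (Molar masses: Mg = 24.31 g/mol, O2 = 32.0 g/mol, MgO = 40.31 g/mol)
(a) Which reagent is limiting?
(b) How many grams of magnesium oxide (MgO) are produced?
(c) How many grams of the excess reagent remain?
(a) Mg, (b) 113.7 g, (c) 38.72 g

Moles of Mg = 68.55 g ÷ 24.31 g/mol = 2.81983 mol
Moles of O2 = 83.84 g ÷ 32.0 g/mol = 2.62 mol
Moles ÷ coefficient: Mg: 2.81983/2 = 1.41, O2: 2.62/1 = 2.62
(a) Mg has the smaller value, so Mg is the limiting reagent.
(b) Moles of MgO = 2.81983 mol Mg × (2/2) = 2.81983 mol; mass = 2.81983 mol × 40.31 g/mol = 113.7 g
(c) O2 consumed = 2.81983 × (1/2) = 1.40991 mol; remaining = 2.62 − 1.40991 = 1.21009 mol; mass = 1.21009 mol × 32.0 g/mol = 38.72 g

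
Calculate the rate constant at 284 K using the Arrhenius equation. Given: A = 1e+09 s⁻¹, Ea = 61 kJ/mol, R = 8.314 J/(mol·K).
6.03e-03 s⁻¹

k = A·exp(-Ea/(R·T)) = 1e+09·exp(-61000/(8.314·284)) = 1e+09·exp(-25.8346) = 1e+09·6.0281e-12 = 6.03e-03 s⁻¹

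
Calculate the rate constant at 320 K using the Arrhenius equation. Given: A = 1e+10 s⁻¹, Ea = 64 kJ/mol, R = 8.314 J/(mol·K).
3.57e-01 s⁻¹

k = A·exp(-Ea/(R·T)) = 1e+10·exp(-64000/(8.314·320)) = 1e+10·exp(-24.0558) = 1e+10·3.5702e-11 = 3.57e-01 s⁻¹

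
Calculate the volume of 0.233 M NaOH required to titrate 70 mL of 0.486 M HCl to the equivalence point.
V_{base} = 146.0 mL

At equivalence: moles acid = moles base.
moles HCl = 0.486 M × 0.07 L = 0.03402 mol
V_NaOH = 0.03402 mol ÷ 0.233 M = 0.146 L = 146.0 mL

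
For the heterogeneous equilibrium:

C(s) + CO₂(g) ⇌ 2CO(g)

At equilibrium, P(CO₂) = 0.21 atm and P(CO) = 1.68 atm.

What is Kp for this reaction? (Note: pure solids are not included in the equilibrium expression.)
K_p = 13.440

Solid C is excluded.
Kp = P(CO)²/P(CO₂) = (1.68)²/0.21 = 2.822/0.21 = 13.440.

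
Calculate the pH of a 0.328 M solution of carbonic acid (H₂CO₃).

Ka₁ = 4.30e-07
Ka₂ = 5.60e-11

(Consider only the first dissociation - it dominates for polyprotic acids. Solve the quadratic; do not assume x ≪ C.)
pH = 3.43

x² + Ka₁·x − Ka₁·C = 0 with Ka₁ = 4.30e-07, C = 0.328.
x = (−Ka₁ + √(Ka₁² + 4·Ka₁·C))/2 = 3.7534e-04 M, so pH = 3.43.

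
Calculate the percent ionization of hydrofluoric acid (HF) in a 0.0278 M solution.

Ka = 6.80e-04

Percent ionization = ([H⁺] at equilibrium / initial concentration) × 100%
Percent ionization = 14.5%

Let x = [H⁺]. Ka = x²/(C - x) ⇒ x² + (6.80e-04)x - (6.80e-04)(0.0278) = 0. x = 4.0211e-03. Percent = (4.0211e-03/0.0278) × 100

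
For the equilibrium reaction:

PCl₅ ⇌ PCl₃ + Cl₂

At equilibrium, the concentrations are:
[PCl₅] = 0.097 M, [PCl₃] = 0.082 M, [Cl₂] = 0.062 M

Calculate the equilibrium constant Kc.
K_c = 0.0524

Kc = ([PCl₃] × [Cl₂]) / ([PCl₅])
   = ((0.082)·(0.062)) / ((0.097))
   = 0.005084 / 0.097 = 0.0524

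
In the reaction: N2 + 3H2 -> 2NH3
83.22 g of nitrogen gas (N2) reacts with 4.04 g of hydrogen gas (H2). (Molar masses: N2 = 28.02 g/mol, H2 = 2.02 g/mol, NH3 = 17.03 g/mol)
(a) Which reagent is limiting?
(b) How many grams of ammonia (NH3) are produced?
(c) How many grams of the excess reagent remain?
(a) H2, (b) 22.71 g, (c) 64.54 g

Moles of N2 = 83.22 g ÷ 28.02 g/mol = 2.97002 mol
Moles of H2 = 4.04 g ÷ 2.02 g/mol = 2 mol
Moles ÷ coefficient: N2: 2.97002/1 = 2.97, H2: 2/3 = 0.6667
(a) H2 has the smaller value, so H2 is the limiting reagent.
(b) Moles of NH3 = 2 mol H2 × (2/3) = 1.33333 mol; mass = 1.33333 mol × 17.03 g/mol = 22.71 g
(c) N2 consumed = 2 × (1/3) = 0.666667 mol; remaining = 2.97002 − 0.666667 = 2.30335 mol; mass = 2.30335 mol × 28.02 g/mol = 64.54 g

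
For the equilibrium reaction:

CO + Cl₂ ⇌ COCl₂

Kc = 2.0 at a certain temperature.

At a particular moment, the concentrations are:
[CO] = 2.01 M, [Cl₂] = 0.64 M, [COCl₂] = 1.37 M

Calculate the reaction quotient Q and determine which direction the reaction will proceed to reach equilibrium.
Q = 1.065, Q < K, reaction proceeds forward (toward products)

Q = ([COCl₂]) / ([CO] × [Cl₂])
  = ((1.37)) / ((2.01)·(0.64)) = 1.37/1.2864 = 1.065
Since Q = 1.065 < Kc = 2.0, the reaction proceeds forward (toward products) to reach equilibrium.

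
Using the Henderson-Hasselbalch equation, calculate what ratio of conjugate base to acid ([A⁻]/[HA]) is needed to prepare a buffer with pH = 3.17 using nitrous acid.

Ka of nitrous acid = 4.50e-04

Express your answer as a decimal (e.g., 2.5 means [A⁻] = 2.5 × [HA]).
[A⁻]/[HA] = 0.666

pKa = −log(4.50e-04) = 3.3468. pH = pKa + log([A⁻]/[HA]). 3.17 = 3.3468 + log(ratio). log(ratio) = 3.17 − 3.3468 = -0.1768. ratio = 10^(-0.1768) = 0.666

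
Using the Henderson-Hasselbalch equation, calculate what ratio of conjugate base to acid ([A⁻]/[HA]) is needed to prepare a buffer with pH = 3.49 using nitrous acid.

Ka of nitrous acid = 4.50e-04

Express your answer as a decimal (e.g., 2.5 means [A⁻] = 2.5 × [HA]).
[A⁻]/[HA] = 1.391

pKa = −log(4.50e-04) = 3.3468. pH = pKa + log([A⁻]/[HA]). 3.49 = 3.3468 + log(ratio). log(ratio) = 3.49 − 3.3468 = 0.1432. ratio = 10^(0.1432) = 1.391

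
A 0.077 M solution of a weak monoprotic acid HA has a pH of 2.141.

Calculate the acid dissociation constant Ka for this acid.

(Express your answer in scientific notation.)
K_a = 7.49e-04

[H⁺] = 10^(−pH) = 10^(−2.141) = 7.228e-03 M. For HA ⇌ H⁺ + A⁻, Ka = x²/(C − x) = (7.228e-03)²/(0.077 − 7.228e-03) = 7.49e-04.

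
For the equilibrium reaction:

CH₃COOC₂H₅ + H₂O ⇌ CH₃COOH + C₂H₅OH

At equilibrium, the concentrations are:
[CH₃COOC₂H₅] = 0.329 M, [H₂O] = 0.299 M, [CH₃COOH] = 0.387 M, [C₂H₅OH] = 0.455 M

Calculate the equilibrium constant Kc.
K_c = 1.7900

Kc = ([CH₃COOH] × [C₂H₅OH]) / ([CH₃COOC₂H₅] × [H₂O])
   = ((0.387)·(0.455)) / ((0.329)·(0.299))
   = 0.17609 / 0.098371 = 1.7900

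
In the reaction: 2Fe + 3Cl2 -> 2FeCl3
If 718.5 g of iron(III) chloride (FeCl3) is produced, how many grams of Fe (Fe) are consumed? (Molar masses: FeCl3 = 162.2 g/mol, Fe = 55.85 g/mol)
Moles of FeCl3 = 718.5 g ÷ 162.2 g/mol = 4.42972 mol
Mole ratio: 2 mol Fe / 2 mol FeCl3
Moles of Fe = 4.42972 × (2/2) = 4.42972 mol
Mass of Fe = 4.42972 mol × 55.85 g/mol = 247.4 g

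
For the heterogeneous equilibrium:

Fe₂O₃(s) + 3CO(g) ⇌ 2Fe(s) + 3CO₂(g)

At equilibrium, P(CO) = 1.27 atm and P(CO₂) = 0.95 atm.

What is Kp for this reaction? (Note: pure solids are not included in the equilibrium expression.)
K_p = 0.419

Solids (Fe₂O₃, Fe) are excluded.
Kp = P(CO₂)³/P(CO)³ = (0.95)³/(1.27)³ = 0.8574/2.048 = 0.419.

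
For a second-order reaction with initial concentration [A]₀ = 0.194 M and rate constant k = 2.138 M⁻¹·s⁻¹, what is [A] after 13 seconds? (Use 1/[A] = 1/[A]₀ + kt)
0.0304 M

1/[A] = 1/[A]₀ + k·t = 1/0.194 + (2.138)·(13) = 5.1546 + 27.7940 = 32.9486
[A] = 1/32.9486 = 0.0304 M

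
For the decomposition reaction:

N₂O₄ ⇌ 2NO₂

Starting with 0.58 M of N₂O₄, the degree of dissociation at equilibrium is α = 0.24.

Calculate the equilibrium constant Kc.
K_c = 0.1758

x = α·[A]₀ = 0.24 × 0.58 = 0.1392 M dissociated.
At eq: [N₂O₄] = 0.58 − 0.1392 = 0.4408 M; [NO₂] = 2x = 0.2784 M.
Kc = [NO₂]²/[N₂O₄] = (0.2784)²/0.4408 = 0.1758.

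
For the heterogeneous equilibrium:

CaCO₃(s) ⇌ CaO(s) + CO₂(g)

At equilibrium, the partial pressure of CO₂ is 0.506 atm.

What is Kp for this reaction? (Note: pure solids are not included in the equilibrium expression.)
K_p = 0.506

Solids (CaCO₃, CaO) have activity 1 and are excluded.
Kp = P(CO₂) = 0.506.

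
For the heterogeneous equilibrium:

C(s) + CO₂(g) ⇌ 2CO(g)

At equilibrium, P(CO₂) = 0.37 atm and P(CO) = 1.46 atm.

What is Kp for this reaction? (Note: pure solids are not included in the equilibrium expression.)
K_p = 5.761

Solid C is excluded.
Kp = P(CO)²/P(CO₂) = (1.46)²/0.37 = 2.132/0.37 = 5.761.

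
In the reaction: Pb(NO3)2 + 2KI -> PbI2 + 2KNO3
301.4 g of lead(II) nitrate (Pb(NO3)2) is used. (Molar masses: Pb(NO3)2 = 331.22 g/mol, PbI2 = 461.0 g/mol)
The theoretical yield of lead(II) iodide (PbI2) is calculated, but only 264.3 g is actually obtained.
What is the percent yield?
Moles of Pb(NO3)2 = 301.4 g ÷ 331.22 g/mol = 0.909969 mol
Mole ratio: 1 mol PbI2 / 1 mol Pb(NO3)2
Moles of PbI2 = 0.909969 × (1/1) = 0.909969 mol
Theoretical yield = 0.909969 mol × 461.0 g/mol = 419.5 g
Actual yield = 264.3 g
Percent yield = (264.3 / 419.5) × 100% = 63.0%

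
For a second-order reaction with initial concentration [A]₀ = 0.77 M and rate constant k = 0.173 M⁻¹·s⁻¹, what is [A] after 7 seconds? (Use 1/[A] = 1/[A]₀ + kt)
0.3985 M

1/[A] = 1/[A]₀ + k·t = 1/0.77 + (0.173)·(7) = 1.2987 + 1.2110 = 2.5097
[A] = 1/2.5097 = 0.3985 M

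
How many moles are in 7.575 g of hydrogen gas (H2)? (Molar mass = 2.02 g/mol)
Moles = 7.575 g ÷ 2.02 g/mol = 3.75 mol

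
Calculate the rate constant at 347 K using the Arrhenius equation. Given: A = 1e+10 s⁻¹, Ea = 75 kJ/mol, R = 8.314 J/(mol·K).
5.12e-02 s⁻¹

k = A·exp(-Ea/(R·T)) = 1e+10·exp(-75000/(8.314·347)) = 1e+10·exp(-25.9969) = 1e+10·5.1249e-12 = 5.12e-02 s⁻¹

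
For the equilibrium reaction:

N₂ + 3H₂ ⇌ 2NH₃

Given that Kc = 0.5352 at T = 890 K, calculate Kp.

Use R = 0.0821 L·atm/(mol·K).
K_p = 1.00e-04

Δn = (moles gaseous products) − (moles gaseous reactants) = -2
T = 890 K; RT = 0.0821 × 890 = 73.069
Kp = Kc·(RT)^Δn = 0.5352 × (73.069)^-2 = 0.5352 × 0.000187298 = 1.00e-04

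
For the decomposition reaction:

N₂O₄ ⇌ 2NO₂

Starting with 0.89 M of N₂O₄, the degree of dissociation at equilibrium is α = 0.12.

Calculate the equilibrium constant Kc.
K_c = 0.0583

x = α·[A]₀ = 0.12 × 0.89 = 0.1068 M dissociated.
At eq: [N₂O₄] = 0.89 − 0.1068 = 0.7832 M; [NO₂] = 2x = 0.2136 M.
Kc = [NO₂]²/[N₂O₄] = (0.2136)²/0.7832 = 0.05825.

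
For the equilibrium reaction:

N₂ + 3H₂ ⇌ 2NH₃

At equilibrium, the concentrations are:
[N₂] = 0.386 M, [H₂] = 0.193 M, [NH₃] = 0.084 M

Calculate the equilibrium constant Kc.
K_c = 2.5427

Kc = ([NH₃]^2) / ([N₂] × [H₂]^3)
   = ((0.084)^2) / ((0.386)·(0.193)^3)
   = 0.007056 / 0.002775 = 2.5427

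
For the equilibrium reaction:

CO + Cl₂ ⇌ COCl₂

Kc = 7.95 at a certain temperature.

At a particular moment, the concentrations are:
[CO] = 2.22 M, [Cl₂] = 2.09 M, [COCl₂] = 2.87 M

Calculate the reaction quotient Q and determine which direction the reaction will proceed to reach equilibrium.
Q = 0.619, Q < K, reaction proceeds forward (toward products)

Q = ([COCl₂]) / ([CO] × [Cl₂])
  = ((2.87)) / ((2.22)·(2.09)) = 2.87/4.6398 = 0.6186
Since Q = 0.6186 < Kc = 7.95, the reaction proceeds forward (toward products) to reach equilibrium.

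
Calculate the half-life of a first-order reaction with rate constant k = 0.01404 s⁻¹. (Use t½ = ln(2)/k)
49.37 s

t½ = ln(2)/k = 0.6931/0.01404 = 49.37 s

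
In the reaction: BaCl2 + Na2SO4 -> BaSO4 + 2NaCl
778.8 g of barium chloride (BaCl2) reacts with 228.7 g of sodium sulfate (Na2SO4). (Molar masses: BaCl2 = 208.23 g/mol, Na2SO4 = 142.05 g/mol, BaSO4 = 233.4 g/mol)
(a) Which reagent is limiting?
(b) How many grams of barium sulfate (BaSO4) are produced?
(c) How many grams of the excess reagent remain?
(a) Na2SO4, (b) 375.8 g, (c) 443.6 g

Moles of BaCl2 = 778.8 g ÷ 208.23 g/mol = 3.7401 mol
Moles of Na2SO4 = 228.7 g ÷ 142.05 g/mol = 1.61 mol
Moles ÷ coefficient: BaCl2: 3.7401/1 = 3.74, Na2SO4: 1.61/1 = 1.61
(a) Na2SO4 has the smaller value, so Na2SO4 is the limiting reagent.
(b) Moles of BaSO4 = 1.61 mol Na2SO4 × (1/1) = 1.61 mol; mass = 1.61 mol × 233.4 g/mol = 375.8 g
(c) BaCl2 consumed = 1.61 × (1/1) = 1.61 mol; remaining = 3.7401 − 1.61 = 2.1301 mol; mass = 2.1301 mol × 208.23 g/mol = 443.6 g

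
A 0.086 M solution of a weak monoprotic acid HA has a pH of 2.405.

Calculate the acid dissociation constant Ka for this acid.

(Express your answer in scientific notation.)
K_a = 1.89e-04

[H⁺] = 10^(−pH) = 10^(−2.405) = 3.936e-03 M. For HA ⇌ H⁺ + A⁻, Ka = x²/(C − x) = (3.936e-03)²/(0.086 − 3.936e-03) = 1.89e-04.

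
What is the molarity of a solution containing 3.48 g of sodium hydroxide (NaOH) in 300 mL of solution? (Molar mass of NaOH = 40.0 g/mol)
Moles of NaOH = 3.48 g ÷ 40.0 g/mol = 0.087 mol
Volume = 300 mL = 0.3 L
Molarity = 0.087 mol ÷ 0.3 L = 0.29 M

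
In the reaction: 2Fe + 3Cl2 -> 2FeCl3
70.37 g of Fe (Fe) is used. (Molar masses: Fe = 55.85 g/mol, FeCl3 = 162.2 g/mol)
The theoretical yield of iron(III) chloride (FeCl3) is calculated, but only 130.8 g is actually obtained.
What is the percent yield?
Moles of Fe = 70.37 g ÷ 55.85 g/mol = 1.25998 mol
Mole ratio: 2 mol FeCl3 / 2 mol Fe
Moles of FeCl3 = 1.25998 × (2/2) = 1.25998 mol
Theoretical yield = 1.25998 mol × 162.2 g/mol = 204.37 g
Actual yield = 130.8 g
Percent yield = (130.8 / 204.37) × 100% = 64.0%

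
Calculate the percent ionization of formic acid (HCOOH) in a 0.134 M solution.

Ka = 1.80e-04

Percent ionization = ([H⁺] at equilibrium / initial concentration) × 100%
Percent ionization = 3.6%

Let x = [H⁺]. Ka = x²/(C - x) ⇒ x² + (1.80e-04)x - (1.80e-04)(0.134) = 0. x = 4.8220e-03. Percent = (4.8220e-03/0.134) × 100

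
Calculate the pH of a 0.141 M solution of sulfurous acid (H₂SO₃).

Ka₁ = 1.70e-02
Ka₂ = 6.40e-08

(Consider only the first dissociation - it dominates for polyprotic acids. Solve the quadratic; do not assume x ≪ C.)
pH = 1.39

x² + Ka₁·x − Ka₁·C = 0 with Ka₁ = 1.70e-02, C = 0.141.
x = (−Ka₁ + √(Ka₁² + 4·Ka₁·C))/2 = 4.1192e-02 M, so pH = 1.39.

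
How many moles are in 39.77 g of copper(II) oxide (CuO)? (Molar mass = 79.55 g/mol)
Moles = 39.77 g ÷ 79.55 g/mol = 0.4999 mol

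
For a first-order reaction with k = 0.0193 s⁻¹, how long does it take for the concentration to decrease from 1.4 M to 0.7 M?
35.91 s

From ln[A] = ln[A]₀ - k·t: t = ln([A]₀/[A])/k = ln(1.4/0.7)/0.0193 = ln(2.0000)/0.0193 = 0.6931/0.0193 = 35.91 s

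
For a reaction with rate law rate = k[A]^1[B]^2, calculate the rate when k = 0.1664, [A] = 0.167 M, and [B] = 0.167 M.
0.000775 M/s

rate = k·[A]^1·[B]^2 = 0.1664·(0.167)^1·(0.167)^2 = 0.1664·0.167·0.027889 = 0.000775 M/s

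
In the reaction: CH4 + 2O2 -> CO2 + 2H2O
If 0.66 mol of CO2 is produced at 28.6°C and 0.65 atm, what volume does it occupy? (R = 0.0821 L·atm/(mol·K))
T = 28.6°C + 273.15 = 301.75 K
V = nRT/P = (0.66 × 0.0821 × 301.75) / 0.65
V = 25.15 L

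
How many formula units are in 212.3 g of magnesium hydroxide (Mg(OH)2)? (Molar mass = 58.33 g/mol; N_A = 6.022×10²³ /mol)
Moles = 212.3 g ÷ 58.33 g/mol = 3.63964 mol
Formula units = 3.63964 mol × 6.022×10²³ /mol = 2.192e+24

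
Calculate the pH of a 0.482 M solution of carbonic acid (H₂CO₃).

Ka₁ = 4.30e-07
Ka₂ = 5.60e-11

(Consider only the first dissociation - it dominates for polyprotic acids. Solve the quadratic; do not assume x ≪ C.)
pH = 3.34

x² + Ka₁·x − Ka₁·C = 0 with Ka₁ = 4.30e-07, C = 0.482.
x = (−Ka₁ + √(Ka₁² + 4·Ka₁·C))/2 = 4.5504e-04 M, so pH = 3.34.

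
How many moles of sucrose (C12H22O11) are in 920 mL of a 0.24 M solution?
Moles = Molarity × Volume (L)
Moles = 0.24 M × 0.92 L = 0.2208 mol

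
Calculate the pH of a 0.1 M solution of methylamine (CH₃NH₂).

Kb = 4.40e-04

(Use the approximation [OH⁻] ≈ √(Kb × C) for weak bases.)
pH = 11.82

[OH⁻] = √(Kb × C) = √(4.40e-04 × 0.1) = 6.6332e-03. pOH = 2.18, pH = 14 - pOH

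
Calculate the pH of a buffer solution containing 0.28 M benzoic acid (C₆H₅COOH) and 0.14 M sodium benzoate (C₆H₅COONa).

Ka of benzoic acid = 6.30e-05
pH = 3.90

pKa = -log(6.30e-05) = 4.20. pH = pKa + log([A⁻]/[HA]) = 4.20 + log(0.14/0.28)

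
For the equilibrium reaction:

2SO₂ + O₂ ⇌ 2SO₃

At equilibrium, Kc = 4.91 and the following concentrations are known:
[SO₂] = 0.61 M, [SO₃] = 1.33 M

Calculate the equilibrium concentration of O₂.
[O₂] = 0.9682 M

Kc = ([SO₃]^2) / ([SO₂]^2 × [O₂]) = 4.91
[O₂]^1 = (product terms)/(Kc · other reactant terms) = 1.7689 / (4.91 · 0.3721) = 0.96819
[O₂] = 0.9682 M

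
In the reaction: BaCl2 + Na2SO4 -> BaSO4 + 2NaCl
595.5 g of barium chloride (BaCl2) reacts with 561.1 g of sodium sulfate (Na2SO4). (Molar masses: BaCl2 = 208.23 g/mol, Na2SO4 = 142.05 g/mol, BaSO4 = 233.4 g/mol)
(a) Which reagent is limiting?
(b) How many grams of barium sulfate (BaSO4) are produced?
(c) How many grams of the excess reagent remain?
(a) BaCl2, (b) 667.5 g, (c) 154.9 g

Moles of BaCl2 = 595.5 g ÷ 208.23 g/mol = 2.85982 mol
Moles of Na2SO4 = 561.1 g ÷ 142.05 g/mol = 3.95002 mol
Moles ÷ coefficient: BaCl2: 2.85982/1 = 2.86, Na2SO4: 3.95002/1 = 3.95
(a) BaCl2 has the smaller value, so BaCl2 is the limiting reagent.
(b) Moles of BaSO4 = 2.85982 mol BaCl2 × (1/1) = 2.85982 mol; mass = 2.85982 mol × 233.4 g/mol = 667.5 g
(c) Na2SO4 consumed = 2.85982 × (1/1) = 2.85982 mol; remaining = 3.95002 − 2.85982 = 1.0902 mol; mass = 1.0902 mol × 142.05 g/mol = 154.9 g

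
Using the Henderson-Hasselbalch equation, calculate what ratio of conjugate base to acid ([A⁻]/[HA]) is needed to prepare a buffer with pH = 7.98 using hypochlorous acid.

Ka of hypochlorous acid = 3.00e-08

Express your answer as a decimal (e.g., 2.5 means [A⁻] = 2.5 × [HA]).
[A⁻]/[HA] = 2.865

pKa = −log(3.00e-08) = 7.5229. pH = pKa + log([A⁻]/[HA]). 7.98 = 7.5229 + log(ratio). log(ratio) = 7.98 − 7.5229 = 0.4571. ratio = 10^(0.4571) = 2.865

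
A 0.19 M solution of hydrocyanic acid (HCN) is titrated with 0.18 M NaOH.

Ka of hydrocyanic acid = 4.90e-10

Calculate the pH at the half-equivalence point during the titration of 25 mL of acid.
pH = pKa = 9.31

At the half-equivalence point, [HA] = [A⁻], so by Henderson–Hasselbalch pH = pKa + log(1) = pKa.
pKa = −log(4.90e-10) = 9.31.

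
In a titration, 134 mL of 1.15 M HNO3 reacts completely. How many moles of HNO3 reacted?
Moles = Molarity × Volume (L)
Moles = 1.15 M × 0.134 L = 0.1541 mol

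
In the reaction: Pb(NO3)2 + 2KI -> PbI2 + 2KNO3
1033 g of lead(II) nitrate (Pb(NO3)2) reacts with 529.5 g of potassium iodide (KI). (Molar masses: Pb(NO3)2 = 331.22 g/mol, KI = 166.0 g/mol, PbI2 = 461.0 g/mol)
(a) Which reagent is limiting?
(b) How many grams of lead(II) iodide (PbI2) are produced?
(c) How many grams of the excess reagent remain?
(a) KI, (b) 735.2 g, (c) 504.7 g

Moles of Pb(NO3)2 = 1033 g ÷ 331.22 g/mol = 3.11877 mol
Moles of KI = 529.5 g ÷ 166.0 g/mol = 3.18976 mol
Moles ÷ coefficient: Pb(NO3)2: 3.11877/1 = 3.119, KI: 3.18976/2 = 1.595
(a) KI has the smaller value, so KI is the limiting reagent.
(b) Moles of PbI2 = 3.18976 mol KI × (1/2) = 1.59488 mol; mass = 1.59488 mol × 461.0 g/mol = 735.2 g
(c) Pb(NO3)2 consumed = 3.18976 × (1/2) = 1.59488 mol; remaining = 3.11877 − 1.59488 = 1.52389 mol; mass = 1.52389 mol × 331.22 g/mol = 504.7 g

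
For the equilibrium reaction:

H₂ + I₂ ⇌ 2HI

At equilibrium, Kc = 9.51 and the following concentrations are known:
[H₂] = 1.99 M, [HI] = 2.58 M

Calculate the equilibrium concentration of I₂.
[I₂] = 0.3517 M

Kc = ([HI]^2) / ([H₂] × [I₂]) = 9.51
[I₂]^1 = (product terms)/(Kc · other reactant terms) = 6.6564 / (9.51 · 1.99) = 0.35173
[I₂] = 0.3517 M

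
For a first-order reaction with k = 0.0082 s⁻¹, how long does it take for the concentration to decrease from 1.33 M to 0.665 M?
84.53 s

From ln[A] = ln[A]₀ - k·t: t = ln([A]₀/[A])/k = ln(1.33/0.665)/0.0082 = ln(2.0000)/0.0082 = 0.6931/0.0082 = 84.53 s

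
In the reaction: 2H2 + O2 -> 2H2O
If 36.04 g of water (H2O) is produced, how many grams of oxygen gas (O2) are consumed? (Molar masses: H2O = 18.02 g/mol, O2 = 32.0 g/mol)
Moles of H2O = 36.04 g ÷ 18.02 g/mol = 2 mol
Mole ratio: 1 mol O2 / 2 mol H2O
Moles of O2 = 2 × (1/2) = 1 mol
Mass of O2 = 1 mol × 32.0 g/mol = 32 g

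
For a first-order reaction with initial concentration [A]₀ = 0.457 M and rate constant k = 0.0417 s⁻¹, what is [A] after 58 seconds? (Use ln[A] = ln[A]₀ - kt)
0.0407 M

ln[A] = ln[A]₀ - k·t = ln(0.457) - (0.0417)·(58) = -0.7831 - 2.4186 = -3.2017
[A] = e^(-3.2017) = 0.0407 M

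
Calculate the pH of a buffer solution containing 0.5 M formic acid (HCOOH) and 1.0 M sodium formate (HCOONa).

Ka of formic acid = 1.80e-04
pH = 4.05

pKa = -log(1.80e-04) = 3.74. pH = pKa + log([A⁻]/[HA]) = 3.74 + log(1.0/0.5)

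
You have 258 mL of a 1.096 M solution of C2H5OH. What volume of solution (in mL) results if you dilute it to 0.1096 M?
Using M₁V₁ = M₂V₂:
1.096 × 258 = 0.1096 × V₂
V₂ = (1.096 × 258) / 0.1096 = 2580 mL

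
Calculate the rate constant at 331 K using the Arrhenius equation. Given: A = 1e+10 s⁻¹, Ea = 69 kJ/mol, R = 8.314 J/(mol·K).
1.29e-01 s⁻¹

k = A·exp(-Ea/(R·T)) = 1e+10·exp(-69000/(8.314·331)) = 1e+10·exp(-25.0733) = 1e+10·1.2907e-11 = 1.29e-01 s⁻¹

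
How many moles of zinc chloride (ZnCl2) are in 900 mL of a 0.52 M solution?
Moles = Molarity × Volume (L)
Moles = 0.52 M × 0.9 L = 0.468 mol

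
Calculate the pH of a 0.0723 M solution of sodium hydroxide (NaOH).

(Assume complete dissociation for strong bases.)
pH = 12.86

[OH⁻] = 0.0723 M for strong base. pOH = -log[OH⁻] = 1.14, pH = 14 - pOH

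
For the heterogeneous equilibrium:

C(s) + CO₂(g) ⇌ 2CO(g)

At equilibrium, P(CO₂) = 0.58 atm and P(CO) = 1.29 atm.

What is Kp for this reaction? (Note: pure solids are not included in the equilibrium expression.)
K_p = 2.869

Solid C is excluded.
Kp = P(CO)²/P(CO₂) = (1.29)²/0.58 = 1.664/0.58 = 2.869.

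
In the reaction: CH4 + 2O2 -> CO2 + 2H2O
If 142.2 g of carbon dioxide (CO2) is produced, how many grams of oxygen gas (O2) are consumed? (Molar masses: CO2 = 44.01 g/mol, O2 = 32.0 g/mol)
Moles of CO2 = 142.2 g ÷ 44.01 g/mol = 3.23108 mol
Mole ratio: 2 mol O2 / 1 mol CO2
Moles of O2 = 3.23108 × (2/1) = 6.46217 mol
Mass of O2 = 6.46217 mol × 32.0 g/mol = 206.8 g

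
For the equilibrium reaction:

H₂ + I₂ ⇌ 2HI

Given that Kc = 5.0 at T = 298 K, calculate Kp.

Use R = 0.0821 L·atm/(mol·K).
K_p = 5.0000

Δn = (moles gaseous products) − (moles gaseous reactants) = 0
T = 298 K; RT = 0.0821 × 298 = 24.4658
Kp = Kc·(RT)^Δn = 5.0 × (24.4658)^0 = 5.0 × 1 = 5.0000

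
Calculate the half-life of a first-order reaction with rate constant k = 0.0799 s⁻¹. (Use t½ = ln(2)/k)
8.68 s

t½ = ln(2)/k = 0.6931/0.0799 = 8.68 s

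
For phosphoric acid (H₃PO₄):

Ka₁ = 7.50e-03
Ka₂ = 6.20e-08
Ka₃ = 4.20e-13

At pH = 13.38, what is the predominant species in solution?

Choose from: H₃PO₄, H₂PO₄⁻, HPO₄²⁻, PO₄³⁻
PO₄³⁻

pKa1 = 2.12, pKa2 = 7.21, pKa3 = 12.38. Each pKa is the crossover between adjacent species; pH = 13.38 lies in the region where PO₄³⁻ predominates.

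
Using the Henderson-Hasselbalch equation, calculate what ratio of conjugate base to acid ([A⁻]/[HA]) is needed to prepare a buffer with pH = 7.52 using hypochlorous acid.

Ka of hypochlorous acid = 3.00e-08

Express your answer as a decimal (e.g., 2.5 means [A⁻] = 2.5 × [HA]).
[A⁻]/[HA] = 0.993

pKa = −log(3.00e-08) = 7.5229. pH = pKa + log([A⁻]/[HA]). 7.52 = 7.5229 + log(ratio). log(ratio) = 7.52 − 7.5229 = -0.0029. ratio = 10^(-0.0029) = 0.993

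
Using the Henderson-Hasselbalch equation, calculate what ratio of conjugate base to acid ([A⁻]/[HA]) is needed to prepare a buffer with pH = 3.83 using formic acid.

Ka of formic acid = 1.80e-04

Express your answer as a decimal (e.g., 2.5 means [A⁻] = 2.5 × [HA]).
[A⁻]/[HA] = 1.217

pKa = −log(1.80e-04) = 3.7447. pH = pKa + log([A⁻]/[HA]). 3.83 = 3.7447 + log(ratio). log(ratio) = 3.83 − 3.7447 = 0.0853. ratio = 10^(0.0853) = 1.217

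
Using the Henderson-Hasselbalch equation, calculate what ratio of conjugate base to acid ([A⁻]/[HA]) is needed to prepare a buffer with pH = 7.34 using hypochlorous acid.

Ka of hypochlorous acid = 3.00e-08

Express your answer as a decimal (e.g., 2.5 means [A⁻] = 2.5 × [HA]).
[A⁻]/[HA] = 0.656

pKa = −log(3.00e-08) = 7.5229. pH = pKa + log([A⁻]/[HA]). 7.34 = 7.5229 + log(ratio). log(ratio) = 7.34 − 7.5229 = -0.1829. ratio = 10^(-0.1829) = 0.656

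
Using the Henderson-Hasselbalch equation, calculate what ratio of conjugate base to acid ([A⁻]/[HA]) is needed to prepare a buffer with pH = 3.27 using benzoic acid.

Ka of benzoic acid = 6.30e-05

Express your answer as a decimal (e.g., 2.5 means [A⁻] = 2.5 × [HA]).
[A⁻]/[HA] = 0.117

pKa = −log(6.30e-05) = 4.2007. pH = pKa + log([A⁻]/[HA]). 3.27 = 4.2007 + log(ratio). log(ratio) = 3.27 − 4.2007 = -0.9307. ratio = 10^(-0.9307) = 0.117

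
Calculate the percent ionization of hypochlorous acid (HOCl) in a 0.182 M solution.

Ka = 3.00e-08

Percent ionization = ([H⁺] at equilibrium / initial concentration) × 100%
Percent ionization = 0.0406%

Let x = [H⁺]. Ka = x²/(C - x) ⇒ x² + (3.00e-08)x - (3.00e-08)(0.182) = 0. x = 7.3877e-05. Percent = (7.3877e-05/0.182) × 100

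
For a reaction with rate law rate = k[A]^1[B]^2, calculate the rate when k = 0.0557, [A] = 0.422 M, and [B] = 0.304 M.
0.002172 M/s

rate = k·[A]^1·[B]^2 = 0.0557·(0.422)^1·(0.304)^2 = 0.0557·0.422·0.092416 = 0.002172 M/s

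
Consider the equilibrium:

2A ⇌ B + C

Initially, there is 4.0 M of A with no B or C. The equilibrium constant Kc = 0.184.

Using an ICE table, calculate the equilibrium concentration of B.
[B] = 0.924 M

ICE: [A] = 4.0 − 2x, [B] = [C] = x.
Kc = x²/(4.0 − 2x)² = 0.184 ⇒ √Kc = x/(4.0 − 2x).
x = √0.184·4.0/(1 + 2√0.184) = 0.42895·4.0/1.8579 = 0.92352.
[B] = x = 0.924 M.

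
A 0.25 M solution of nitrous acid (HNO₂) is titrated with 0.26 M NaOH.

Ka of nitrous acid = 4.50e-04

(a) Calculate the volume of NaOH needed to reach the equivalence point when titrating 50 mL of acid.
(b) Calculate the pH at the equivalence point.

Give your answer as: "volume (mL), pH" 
V = 48.1 mL, pH = 8.23

(a) At equivalence: moles acid = moles base.
moles acid = 0.25 × 0.05 = 0.0125 mol; V_NaOH = 0.0125/0.26 = 0.04808 L = 48.1 mL.
(b) At equivalence, all acid → conjugate base A⁻ at [A⁻] = 0.0125/0.09808 = 0.1275 M.
Kb = Kw/Ka = 1.0e-14/4.50e-04 = 2.222e-11; [OH⁻] = √(Kb·[A⁻]) = 1.683e-06; pOH = 5.77; pH = 14 − pOH = 8.23.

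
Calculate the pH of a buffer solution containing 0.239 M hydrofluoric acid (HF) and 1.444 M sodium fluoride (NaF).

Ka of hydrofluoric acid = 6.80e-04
pH = 3.95

pKa = -log(6.80e-04) = 3.17. pH = pKa + log([A⁻]/[HA]) = 3.17 + log(1.444/0.239)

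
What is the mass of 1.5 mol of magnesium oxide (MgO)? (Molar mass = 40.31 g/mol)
Mass = 1.5 mol × 40.31 g/mol = 60.47 g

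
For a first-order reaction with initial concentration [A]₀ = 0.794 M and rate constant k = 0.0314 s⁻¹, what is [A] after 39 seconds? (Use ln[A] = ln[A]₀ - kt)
0.2333 M

ln[A] = ln[A]₀ - k·t = ln(0.794) - (0.0314)·(39) = -0.2307 - 1.2246 = -1.4553
[A] = e^(-1.4553) = 0.2333 M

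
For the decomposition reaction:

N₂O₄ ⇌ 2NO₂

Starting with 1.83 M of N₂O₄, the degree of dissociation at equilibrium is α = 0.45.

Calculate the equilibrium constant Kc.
K_c = 2.6951

x = α·[A]₀ = 0.45 × 1.83 = 0.8235 M dissociated.
At eq: [N₂O₄] = 1.83 − 0.8235 = 1.007 M; [NO₂] = 2x = 1.647 M.
Kc = [NO₂]²/[N₂O₄] = (1.647)²/1.007 = 2.695.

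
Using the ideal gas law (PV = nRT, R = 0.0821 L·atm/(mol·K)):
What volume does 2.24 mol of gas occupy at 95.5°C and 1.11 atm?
T = 95.5°C + 273.15 = 368.65 K
V = nRT/P = (2.24 × 0.0821 × 368.65) / 1.11
V = 61.08 L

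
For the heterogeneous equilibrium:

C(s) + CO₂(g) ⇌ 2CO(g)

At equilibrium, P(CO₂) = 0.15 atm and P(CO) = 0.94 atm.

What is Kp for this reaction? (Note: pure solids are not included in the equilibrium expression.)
K_p = 5.891

Solid C is excluded.
Kp = P(CO)²/P(CO₂) = (0.94)²/0.15 = 0.8836/0.15 = 5.891.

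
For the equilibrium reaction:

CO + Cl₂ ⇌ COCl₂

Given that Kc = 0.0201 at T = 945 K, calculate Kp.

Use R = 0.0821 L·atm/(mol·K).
K_p = 2.59e-04

Δn = (moles gaseous products) − (moles gaseous reactants) = -1
T = 945 K; RT = 0.0821 × 945 = 77.5845
Kp = Kc·(RT)^Δn = 0.0201 × (77.5845)^-1 = 0.0201 × 0.0128892 = 2.59e-04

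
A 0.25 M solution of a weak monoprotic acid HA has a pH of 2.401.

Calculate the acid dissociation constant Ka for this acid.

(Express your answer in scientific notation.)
K_a = 6.41e-05

[H⁺] = 10^(−pH) = 10^(−2.401) = 3.972e-03 M. For HA ⇌ H⁺ + A⁻, Ka = x²/(C − x) = (3.972e-03)²/(0.25 − 3.972e-03) = 6.41e-05.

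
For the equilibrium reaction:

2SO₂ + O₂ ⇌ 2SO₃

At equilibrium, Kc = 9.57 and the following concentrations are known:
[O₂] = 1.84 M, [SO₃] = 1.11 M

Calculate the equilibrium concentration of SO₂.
[SO₂] = 0.2645 M

Kc = ([SO₃]^2) / ([SO₂]^2 × [O₂]) = 9.57
[SO₂]^2 = (product terms)/(Kc · other reactant terms) = 1.2321 / (9.57 · 1.84) = 0.069971
[SO₂] = (0.069971)^(1/2) = 0.2645 M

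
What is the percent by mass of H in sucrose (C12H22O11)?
Mass of H in formula = 1.008 × 22 = 22.176 g/mol
Molar mass = 342.3 g/mol
% H = (22.176/342.3) × 100% = 6.48%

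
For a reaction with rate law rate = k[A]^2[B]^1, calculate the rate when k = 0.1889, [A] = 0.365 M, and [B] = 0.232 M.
0.005839 M/s

rate = k·[A]^2·[B]^1 = 0.1889·(0.365)^2·(0.232)^1 = 0.1889·0.133225·0.232 = 0.005839 M/s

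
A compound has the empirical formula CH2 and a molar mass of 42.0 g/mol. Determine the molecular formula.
Empirical formula mass of CH2 = 14.03 g/mol
Multiplier = 42.0 / 14.03 ≈ 3
Molecular formula = (CH2) × 3 = C3H6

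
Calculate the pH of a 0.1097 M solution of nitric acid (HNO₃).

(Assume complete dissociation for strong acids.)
pH = 0.96

[H⁺] = 0.1097 M for strong acid. pH = -log[H⁺] = -log(0.1097)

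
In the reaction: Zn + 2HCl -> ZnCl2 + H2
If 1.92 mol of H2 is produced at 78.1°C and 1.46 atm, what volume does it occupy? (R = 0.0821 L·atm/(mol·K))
T = 78.1°C + 273.15 = 351.25 K
V = nRT/P = (1.92 × 0.0821 × 351.25) / 1.46
V = 37.92 L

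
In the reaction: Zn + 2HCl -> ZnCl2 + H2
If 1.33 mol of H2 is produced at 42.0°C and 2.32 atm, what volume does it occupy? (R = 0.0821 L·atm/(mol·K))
T = 42.0°C + 273.15 = 315.15 K
V = nRT/P = (1.33 × 0.0821 × 315.15) / 2.32
V = 14.83 L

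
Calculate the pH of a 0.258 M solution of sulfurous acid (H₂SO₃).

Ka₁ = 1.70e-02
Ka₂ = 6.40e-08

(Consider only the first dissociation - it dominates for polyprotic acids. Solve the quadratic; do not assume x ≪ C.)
pH = 1.23

x² + Ka₁·x − Ka₁·C = 0 with Ka₁ = 1.70e-02, C = 0.258.
x = (−Ka₁ + √(Ka₁² + 4·Ka₁·C))/2 = 5.8270e-02 M, so pH = 1.23.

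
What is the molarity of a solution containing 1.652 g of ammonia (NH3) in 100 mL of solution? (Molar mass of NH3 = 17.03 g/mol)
Moles of NH3 = 1.652 g ÷ 17.03 g/mol = 0.0970053 mol
Volume = 100 mL = 0.1 L
Molarity = 0.0970053 mol ÷ 0.1 L = 0.9701 M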